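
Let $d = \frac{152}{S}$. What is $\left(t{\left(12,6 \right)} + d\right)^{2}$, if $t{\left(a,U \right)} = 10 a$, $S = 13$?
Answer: $\frac{2930944}{169} \approx 17343.0$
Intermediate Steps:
$d = \frac{152}{13} \approx 11.692$
$\left(t{\left(12,6 \right)} + d\right)^{2} = \left(10 \cdot 12 + \frac{152}{13}\right)^{2} = \left(120 + \frac{152}{13}\right)^{2} = \left(\frac{1712}{13}\right)^{2} = \frac{2930944}{169}$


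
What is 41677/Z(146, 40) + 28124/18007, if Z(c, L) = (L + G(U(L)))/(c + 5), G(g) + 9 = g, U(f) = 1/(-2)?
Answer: 226645992742/1098427 ≈ 2.0634e+5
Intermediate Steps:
U(f) = -½ (U(f) = 1*(-½) = -½)
G(g) = -9 + g
Z(c, L) = (-19/2 + L)/(5 + c) (Z(c, L) = (L + (-9 - ½))/(c + 5) = (L - 19/2)/(5 + c) = (-19/2 + L)/(5 + c))
41677/Z(146, 40) + 28124/18007 = 41677/(((-19/2 + 40)/(5 + 146))) + 28124/18007 = 41677/(((61/2)/151)) + 28124*(1/18007) = 41677/(((1/151)*(61/2))) + 28124/18007 = 41677/(61/302) + 28124/18007 = 41677*(302/61) + 28124/18007 = 12586454/61 + 28124/18007 = 226645992742/1098427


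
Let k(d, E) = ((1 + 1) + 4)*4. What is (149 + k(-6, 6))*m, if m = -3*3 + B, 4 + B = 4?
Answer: -1557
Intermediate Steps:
B = 0 (B = -4 + 4 = 0)
k(d, E) = 24 (k(d, E) = (2 + 4)*4 = 6*4 = 24)
m = -9 (m = -3*3 + 0 = -9 + 0 = -9)
(149 + k(-6, 6))*m = (149 + 24)*(-9) = 173*(-9) = -1557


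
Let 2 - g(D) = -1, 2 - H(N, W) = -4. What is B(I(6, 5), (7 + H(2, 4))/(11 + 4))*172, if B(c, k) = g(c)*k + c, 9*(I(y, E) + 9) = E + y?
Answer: -40076/45 ≈ -890.58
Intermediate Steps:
H(N, W) = 6 (H(N, W) = 2 - 1*(-4) = 2 + 4 = 6)
g(D) = 3 (g(D) = 2 - 1*(-1) = 2 + 1 = 3)
I(y, E) = -9 + E/9 + y/9 (I(y, E) = -9 + (E + y)/9 = -9 + (E/9 + y/9) = -9 + E/9 + y/9)
B(c, k) = c + 3*k (B(c, k) = 3*k + c = c + 3*k)
B(I(6, 5), (7 + H(2, 4))/(11 + 4))*172 = ((-9 + (1/9)*5 + (1/9)*6) + 3*((7 + 6)/(11 + 4)))*172 = ((-9 + 5/9 + 2/3) + 3*(13/15))*172 = (-70/9 + 3*(13*(1/15)))*172 = (-70/9 + 3*(13/15))*172 = (-70/9 + 13/5)*172 = -233/45*172 = -40076/45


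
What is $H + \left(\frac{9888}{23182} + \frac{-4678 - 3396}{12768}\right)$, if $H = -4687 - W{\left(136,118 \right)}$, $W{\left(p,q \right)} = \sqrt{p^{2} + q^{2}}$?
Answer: $- \frac{346838906899}{73996944} - 2 \sqrt{8105} \approx -4867.3$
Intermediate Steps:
$H = -4687 - 2 \sqrt{8105}$ ($H = -4687 - \sqrt{136^{2} + 118^{2}} = -4687 - \sqrt{18496 + 13924} = -4687 - \sqrt{32420} = -4687 - 2 \sqrt{8105} \approx -4867.1$)
$H + \left(\frac{9888}{23182} + \frac{-4678 - 3396}{12768}\right) = \left(-4687 - 2 \sqrt{8105}\right) + \left(\frac{9888}{23182} + \frac{-4678 - 3396}{12768}\right) = \left(-4687 - 2 \sqrt{8105}\right) + \left(9888 \cdot \frac{1}{23182} - \frac{4037}{6384}\right) = \left(-4687 - 2 \sqrt{8105}\right) + \left(\frac{4944}{11591} - \frac{4037}{6384}\right) = \left(-4687 - 2 \sqrt{8105}\right) - \frac{15230371}{73996944} = - \frac{346838906899}{73996944} - 2 \sqrt{8105}$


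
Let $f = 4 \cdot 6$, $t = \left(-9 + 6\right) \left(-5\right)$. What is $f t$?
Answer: $360$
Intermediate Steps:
$t = 15$ ($t = \left(-3\right) \left(-5\right) = 15$)
$f = 24$
$f t = 24 \cdot 15 = 360$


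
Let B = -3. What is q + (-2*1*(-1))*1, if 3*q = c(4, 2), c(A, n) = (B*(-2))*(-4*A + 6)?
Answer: -18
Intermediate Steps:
c(A, n) = 36 - 24*A (c(A, n) = (-3*(-2))*(-4*A + 6) = 6*(6 - 4*A) = 36 - 24*A)
q = -20 (q = (36 - 24*4)/3 = (36 - 96)/3 = (⅓)*(-60) = -20)
q + (-2*1*(-1))*1 = -20 + (-2*1*(-1))*1 = -20 - 2*(-1)*1 = -20 + 2*1 = -20 + 2 = -18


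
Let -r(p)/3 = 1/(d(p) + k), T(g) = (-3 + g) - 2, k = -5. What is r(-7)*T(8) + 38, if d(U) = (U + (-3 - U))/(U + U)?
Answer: 2672/67 ≈ 39.881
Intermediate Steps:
T(g) = -5 + g
d(U) = -3/(2*U) (d(U) = -3*1/(2*U) = -3/(2*U))
r(p) = -3/(-5 - 3/(2*p)) (r(p) = -3/(-3/(2*p) - 5) = -3/(-5 - 3/(2*p)))
r(-7)*T(8) + 38 = (6*(-7)/(3 + 10*(-7)))*(-5 + 8) + 38 = (6*(-7)/(3 - 70))*3 + 38 = (6*(-7)/(-67))*3 + 38 = (6*(-7)*(-1/67))*3 + 38 = (42/67)*3 + 38 = 126/67 + 38 = 2672/67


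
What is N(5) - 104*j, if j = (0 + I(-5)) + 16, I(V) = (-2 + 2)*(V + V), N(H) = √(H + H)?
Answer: -1664 + √10 ≈ -1660.8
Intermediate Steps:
N(H) = √2*√H (N(H) = √(2*H) = √2*√H)
I(V) = 0 (I(V) = 0*(2*V) = 0)
j = 16 (j = (0 + 0) + 16 = 0 + 16 = 16)
N(5) - 104*j = √2*√5 - 104*16 = √10 - 1664 = -1664 + √10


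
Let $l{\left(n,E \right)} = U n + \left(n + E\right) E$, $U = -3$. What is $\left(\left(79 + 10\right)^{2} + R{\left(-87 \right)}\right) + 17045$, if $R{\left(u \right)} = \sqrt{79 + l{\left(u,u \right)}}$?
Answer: $24966 + \sqrt{15478} \approx 25090.0$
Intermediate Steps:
$l{\left(n,E \right)} = - 3 n + E \left(E + n\right)$ ($l{\left(n,E \right)} = - 3 n + \left(n + E\right) E = - 3 n + \left(E + n\right) E = - 3 n + E \left(E + n\right)$)
$R{\left(u \right)} = \sqrt{79 - 3 u + 2 u^{2}}$ ($R{\left(u \right)} = \sqrt{79 + \left(u^{2} - 3 u + u u\right)} = \sqrt{79 + \left(u^{2} - 3 u + u^{2}\right)} = \sqrt{79 + \left(- 3 u + 2 u^{2}\right)} = \sqrt{79 - 3 u + 2 u^{2}}$)
$\left(\left(79 + 10\right)^{2} + R{\left(-87 \right)}\right) + 17045 = \left(\left(79 + 10\right)^{2} + \sqrt{79 - -261 + 2 \left(-87\right)^{2}}\right) + 17045 = \left(89^{2} + \sqrt{79 + 261 + 2 \cdot 7569}\right) + 17045 = \left(7921 + \sqrt{79 + 261 + 15138}\right) + 17045 = \left(7921 + \sqrt{15478}\right) + 17045 = 24966 + \sqrt{15478}$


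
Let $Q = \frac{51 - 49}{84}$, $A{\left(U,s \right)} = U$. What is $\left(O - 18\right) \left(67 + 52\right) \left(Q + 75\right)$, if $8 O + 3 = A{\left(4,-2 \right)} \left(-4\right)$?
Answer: $- \frac{8731421}{48} \approx -1.819 \cdot 10^{5}$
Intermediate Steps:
$O = - \frac{19}{8}$ ($O = - \frac{3}{8} + \frac{4 \left(-4\right)}{8} = - \frac{3}{8} + \frac{1}{8} \left(-16\right) = - \frac{3}{8} - 2 = - \frac{19}{8} \approx -2.375$)
$Q = \frac{1}{42}$ ($Q = 2 \cdot \frac{1}{84} = \frac{1}{42} \approx 0.02381$)
$\left(O - 18\right) \left(67 + 52\right) \left(Q + 75\right) = \left(- \frac{19}{8} - 18\right) \left(67 + 52\right) \left(\frac{1}{42} + 75\right) = \left(- \frac{163}{8}\right) 119 \cdot \frac{3151}{42} = \left(- \frac{19397}{8}\right) \frac{3151}{42} = - \frac{8731421}{48}$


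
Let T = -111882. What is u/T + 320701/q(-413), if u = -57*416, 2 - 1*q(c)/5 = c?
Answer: 5988311947/38692525 ≈ 154.77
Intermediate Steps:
q(c) = 10 - 5*c
u = -23712
u/T + 320701/q(-413) = -23712/(-111882) + 320701/(10 - 5*(-413)) = -23712*(-1/111882) + 320701/(10 + 2065) = 3952/18647 + 320701/2075 = 5988311947/38692525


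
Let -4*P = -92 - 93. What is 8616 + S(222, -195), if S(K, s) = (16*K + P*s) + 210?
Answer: 13437/4 ≈ 3359.3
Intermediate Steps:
P = 185/4 (P = -(-92 - 93)/4 = -1/4*(-185) = 185/4 ≈ 46.250)
S(K, s) = 210 + 16*K + 185*s/4 (S(K, s) = (16*K + 185*s/4) + 210 = 210 + 16*K + 185*s/4)
8616 + S(222, -195) = 8616 + (210 + 16*222 + (185/4)*(-195)) = 8616 + (210 + 3552 - 36075/4) = 8616 - 21027/4 = 13437/4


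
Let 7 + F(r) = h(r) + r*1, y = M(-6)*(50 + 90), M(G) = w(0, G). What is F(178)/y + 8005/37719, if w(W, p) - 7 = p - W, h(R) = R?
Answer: 14284631/5280660 ≈ 2.7051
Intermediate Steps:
w(W, p) = 7 + p - W (w(W, p) = 7 + (p - W) = 7 + p - W)
M(G) = 7 + G (M(G) = 7 + G - 1*0 = 7 + G + 0 = 7 + G)
y = 140 (y = (7 - 6)*(50 + 90) = 1*140 = 140)
F(r) = -7 + 2*r (F(r) = -7 + (r + r*1) = -7 + (r + r) = -7 + 2*r)
F(178)/y + 8005/37719 = (-7 + 2*178)/140 + 8005/37719 = (-7 + 356)*(1/140) + 8005*(1/37719) = 349*(1/140) + 8005/37719 = 349/140 + 8005/37719 = 14284631/5280660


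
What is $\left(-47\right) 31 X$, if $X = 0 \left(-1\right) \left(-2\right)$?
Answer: $0$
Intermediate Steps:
$X = 0$ ($X = 0 \left(-2\right) = 0$)
$\left(-47\right) 31 X = \left(-47\right) 31 \cdot 0 = \left(-1457\right) 0 = 0$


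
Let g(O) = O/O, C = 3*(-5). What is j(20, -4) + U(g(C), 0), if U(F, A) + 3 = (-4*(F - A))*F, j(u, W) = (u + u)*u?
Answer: 793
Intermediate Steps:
C = -15
g(O) = 1
j(u, W) = 2*u² (j(u, W) = (2*u)*u = 2*u²)
U(F, A) = -3 + F*(-4*F + 4*A) (U(F, A) = -3 + (-4*(F - A))*F = -3 + (-4*F + 4*A)*F = -3 + F*(-4*F + 4*A))
j(20, -4) + U(g(C), 0) = 2*20² + (-3 - 4*1² + 4*0*1) = 2*400 + (-3 - 4*1 + 0) = 800 + (-3 - 4 + 0) = 800 - 7 = 793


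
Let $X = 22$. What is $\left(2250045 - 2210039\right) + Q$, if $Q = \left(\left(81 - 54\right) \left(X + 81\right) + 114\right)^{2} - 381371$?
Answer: $8039660$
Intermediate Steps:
$Q = 7999654$ ($Q = \left(\left(81 - 54\right) \left(22 + 81\right) + 114\right)^{2} - 381371 = \left(27 \cdot 103 + 114\right)^{2} - 381371 = \left(2781 + 114\right)^{2} - 381371 = 2895^{2} - 381371 = 8381025 - 381371 = 7999654$)
$\left(2250045 - 2210039\right) + Q = \left(2250045 - 2210039\right) + 7999654 = 40006 + 7999654 = 8039660$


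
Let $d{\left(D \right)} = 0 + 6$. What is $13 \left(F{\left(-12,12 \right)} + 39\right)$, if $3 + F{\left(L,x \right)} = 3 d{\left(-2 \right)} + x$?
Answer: $858$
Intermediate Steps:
$d{\left(D \right)} = 6$
$F{\left(L,x \right)} = 15 + x$ ($F{\left(L,x \right)} = -3 + \left(3 \cdot 6 + x\right) = -3 + \left(18 + x\right) = 15 + x$)
$13 \left(F{\left(-12,12 \right)} + 39\right) = 13 \left(\left(15 + 12\right) + 39\right) = 13 \left(27 + 39\right) = 13 \cdot 66 = 858$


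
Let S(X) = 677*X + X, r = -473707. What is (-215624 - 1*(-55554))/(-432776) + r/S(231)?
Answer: -44984794343/16945127892 ≈ -2.6547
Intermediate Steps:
S(X) = 678*X
(-215624 - 1*(-55554))/(-432776) + r/S(231) = (-215624 - 1*(-55554))/(-432776) - 473707/(678*231) = (-215624 + 55554)*(-1/432776) - 473707/156618 = -160070*(-1/432776) - 473707*1/156618 = 80035/216388 - 473707/156618 = -44984794343/16945127892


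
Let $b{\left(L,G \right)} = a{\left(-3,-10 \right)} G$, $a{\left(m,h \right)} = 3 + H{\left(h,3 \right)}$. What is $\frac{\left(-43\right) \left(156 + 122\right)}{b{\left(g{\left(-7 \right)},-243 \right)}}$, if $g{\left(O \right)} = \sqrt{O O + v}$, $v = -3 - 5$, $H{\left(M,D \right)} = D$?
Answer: $\frac{5977}{729} \approx 8.1989$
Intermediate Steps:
$v = -8$ ($v = -3 - 5 = -8$)
$a{\left(m,h \right)} = 6$ ($a{\left(m,h \right)} = 3 + 3 = 6$)
$g{\left(O \right)} = \sqrt{-8 + O^{2}}$ ($g{\left(O \right)} = \sqrt{O O - 8} = \sqrt{O^{2} - 8} = \sqrt{-8 + O^{2}}$)
$b{\left(L,G \right)} = 6 G$
$\frac{\left(-43\right) \left(156 + 122\right)}{b{\left(g{\left(-7 \right)},-243 \right)}} = \frac{\left(-43\right) \left(156 + 122\right)}{6 \left(-243\right)} = \frac{\left(-43\right) 278}{-1458} = \left(-11954\right) \left(- \frac{1}{1458}\right) = \frac{5977}{729}$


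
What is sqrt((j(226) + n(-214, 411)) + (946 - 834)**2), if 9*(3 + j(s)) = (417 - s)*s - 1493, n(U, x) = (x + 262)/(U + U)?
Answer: sqrt(7076757333)/642 ≈ 131.03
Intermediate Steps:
n(U, x) = (262 + x)/(2*U) (n(U, x) = (262 + x)/((2*U)) = (262 + x)*(1/(2*U)) = (262 + x)/(2*U))
j(s) = -1520/9 + s*(417 - s)/9 (j(s) = -3 + ((417 - s)*s - 1493)/9 = -3 + (s*(417 - s) - 1493)/9 = -3 + (-1493 + s*(417 - s))/9 = -3 + (-1493/9 + s*(417 - s)/9) = -1520/9 + s*(417 - s)/9)
sqrt((j(226) + n(-214, 411)) + (946 - 834)**2) = sqrt(((-1520/9 - 1/9*226**2 + (139/3)*226) + (1/2)*(262 + 411)/(-214)) + (946 - 834)**2) = sqrt(((-1520/9 - 1/9*51076 + 31414/3) + (1/2)*(-1/214)*673) + 112**2) = sqrt(((-1520/9 - 51076/9 + 31414/3) - 673/428) + 12544) = sqrt((13882/3 - 673/428) + 12544) = sqrt(5939477/1284 + 12544) = sqrt(22045973/1284) = sqrt(7076757333)/642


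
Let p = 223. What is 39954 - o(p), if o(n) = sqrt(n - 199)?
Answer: 39954 - 2*sqrt(6) ≈ 39949.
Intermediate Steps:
o(n) = sqrt(-199 + n)
39954 - o(p) = 39954 - sqrt(-199 + 223) = 39954 - sqrt(24) = 39954 - 2*sqrt(6)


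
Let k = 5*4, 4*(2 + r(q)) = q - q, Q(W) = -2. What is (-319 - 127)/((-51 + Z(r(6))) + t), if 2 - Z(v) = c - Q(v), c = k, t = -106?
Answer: 446/177 ≈ 2.5198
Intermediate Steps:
r(q) = -2 (r(q) = -2 + (q - q)/4 = -2 + (¼)*0 = -2 + 0 = -2)
k = 20
c = 20
Z(v) = -20 (Z(v) = 2 - (20 - 1*(-2)) = 2 - (20 + 2) = 2 - 1*22 = 2 - 22 = -20)
(-319 - 127)/((-51 + Z(r(6))) + t) = (-319 - 127)/((-51 - 20) - 106) = -446/(-71 - 106) = -446/(-177) = -1/177*(-446) = 446/177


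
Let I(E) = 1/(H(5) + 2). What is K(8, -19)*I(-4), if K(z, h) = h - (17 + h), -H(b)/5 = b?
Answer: 17/23 ≈ 0.73913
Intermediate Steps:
H(b) = -5*b
I(E) = -1/23 (I(E) = 1/(-5*5 + 2) = 1/(-25 + 2) = 1/(-23) = -1/23)
K(z, h) = -17 (K(z, h) = h + (-17 - h) = -17)
K(8, -19)*I(-4) = -17*(-1/23) = 17/23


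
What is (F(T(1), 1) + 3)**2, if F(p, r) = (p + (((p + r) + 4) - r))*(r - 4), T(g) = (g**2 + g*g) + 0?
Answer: 441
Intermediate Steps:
T(g) = 2*g**2 (T(g) = (g**2 + g**2) + 0 = 2*g**2 + 0 = 2*g**2)
F(p, r) = (-4 + r)*(4 + 2*p) (F(p, r) = (p + ((4 + p + r) - r))*(-4 + r) = (p + (4 + p))*(-4 + r) = (4 + 2*p)*(-4 + r) = (-4 + r)*(4 + 2*p))
(F(T(1), 1) + 3)**2 = ((-16 - 16*1**2 + 4*1 + 2*(2*1**2)*1) + 3)**2 = ((-16 - 16 + 4 + 2*(2*1)*1) + 3)**2 = ((-16 - 8*2 + 4 + 2*2*1) + 3)**2 = ((-16 - 16 + 4 + 4) + 3)**2 = (-24 + 3)**2 = (-21)**2 = 441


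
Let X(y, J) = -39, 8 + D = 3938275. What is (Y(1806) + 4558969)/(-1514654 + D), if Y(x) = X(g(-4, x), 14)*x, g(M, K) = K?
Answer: 4488535/2423613 ≈ 1.8520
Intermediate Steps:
D = 3938267 (D = -8 + 3938275 = 3938267)
Y(x) = -39*x
(Y(1806) + 4558969)/(-1514654 + D) = (-39*1806 + 4558969)/(-1514654 + 3938267) = (-70434 + 4558969)/2423613 = 4488535*(1/2423613) = 4488535/2423613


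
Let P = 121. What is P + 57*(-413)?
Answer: -23420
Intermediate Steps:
P + 57*(-413) = 121 + 57*(-413) = 121 - 23541 = -23420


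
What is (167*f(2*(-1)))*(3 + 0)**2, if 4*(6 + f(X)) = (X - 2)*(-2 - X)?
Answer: -9018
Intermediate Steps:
f(X) = -6 + (-2 + X)*(-2 - X)/4 (f(X) = -6 + ((X - 2)*(-2 - X))/4 = -6 + ((-2 + X)*(-2 - X))/4 = -6 + (-2 + X)*(-2 - X)/4)
(167*f(2*(-1)))*(3 + 0)**2 = (167*(-5 - (2*(-1))**2/4))*(3 + 0)**2 = (167*(-5 - 1/4*(-2)**2))*3**2 = (167*(-5 - 1/4*4))*9 = (167*(-5 - 1))*9 = (167*(-6))*9 = -1002*9 = -9018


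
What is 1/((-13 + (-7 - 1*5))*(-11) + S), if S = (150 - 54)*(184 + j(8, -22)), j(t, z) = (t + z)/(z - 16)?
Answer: 19/341513 ≈ 5.5635e-5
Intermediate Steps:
j(t, z) = (t + z)/(-16 + z)
S = 336288/19 (S = (150 - 54)*(184 + (8 - 22)/(-16 - 22)) = 96*(184 - 14/(-38)) = 96*(184 - 1/38*(-14)) = 96*(184 + 7/19) = 96*(3503/19) = 336288/19 ≈ 17699.)
1/((-13 + (-7 - 1*5))*(-11) + S) = 1/((-13 + (-7 - 1*5))*(-11) + 336288/19) = 1/((-13 + (-7 - 5))*(-11) + 336288/19) = 1/((-13 - 12)*(-11) + 336288/19) = 1/(-25*(-11) + 336288/19) = 1/(275 + 336288/19) = 1/(341513/19) = 19/341513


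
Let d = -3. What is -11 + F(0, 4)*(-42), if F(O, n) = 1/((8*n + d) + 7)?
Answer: -73/6 ≈ -12.167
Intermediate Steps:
F(O, n) = 1/(4 + 8*n) (F(O, n) = 1/((8*n - 3) + 7) = 1/((-3 + 8*n) + 7) = 1/(4 + 8*n))
-11 + F(0, 4)*(-42) = -11 + (1/(4*(1 + 2*4)))*(-42) = -11 + (1/(4*(1 + 8)))*(-42) = -11 + ((¼)/9)*(-42) = -11 + ((¼)*(⅑))*(-42) = -11 + (1/36)*(-42) = -11 - 7/6 = -73/6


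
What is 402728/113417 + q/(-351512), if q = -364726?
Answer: 91464926739/19933718252 ≈ 4.5885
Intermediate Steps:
402728/113417 + q/(-351512) = 402728/113417 - 364726/(-351512) = 402728*(1/113417) - 364726*(-1/351512) = 402728/113417 + 182363/175756 = 91464926739/19933718252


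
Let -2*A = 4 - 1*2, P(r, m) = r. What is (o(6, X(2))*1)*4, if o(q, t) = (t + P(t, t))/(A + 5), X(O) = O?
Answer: 4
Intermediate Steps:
A = -1 (A = -(4 - 1*2)/2 = -(4 - 2)/2 = -½*2 = -1)
o(q, t) = t/2 (o(q, t) = (t + t)/(-1 + 5) = (2*t)/4 = (2*t)*(¼) = t/2)
(o(6, X(2))*1)*4 = (((½)*2)*1)*4 = (1*1)*4 = 1*4 = 4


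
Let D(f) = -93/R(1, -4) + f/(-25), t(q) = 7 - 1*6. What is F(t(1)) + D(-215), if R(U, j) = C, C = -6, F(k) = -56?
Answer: -319/10 ≈ -31.900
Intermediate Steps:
t(q) = 1 (t(q) = 7 - 6 = 1)
R(U, j) = -6
D(f) = 31/2 - f/25 (D(f) = -93/(-6) + f/(-25) = -93*(-⅙) + f*(-1/25) = 31/2 - f/25)
F(t(1)) + D(-215) = -56 + (31/2 - 1/25*(-215)) = -56 + (31/2 + 43/5) = -56 + 241/10 = -319/10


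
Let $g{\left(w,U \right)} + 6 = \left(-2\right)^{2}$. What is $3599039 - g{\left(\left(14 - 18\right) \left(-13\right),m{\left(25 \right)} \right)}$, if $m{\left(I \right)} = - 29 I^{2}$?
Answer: $3599041$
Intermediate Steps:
$g{\left(w,U \right)} = -2$ ($g{\left(w,U \right)} = -6 + \left(-2\right)^{2} = -6 + 4 = -2$)
$3599039 - g{\left(\left(14 - 18\right) \left(-13\right),m{\left(25 \right)} \right)} = 3599039 - -2 = 3599039 + 2 = 3599041$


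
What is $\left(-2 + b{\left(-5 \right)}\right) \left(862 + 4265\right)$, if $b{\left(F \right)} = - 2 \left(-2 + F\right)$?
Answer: $61524$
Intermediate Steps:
$b{\left(F \right)} = 4 - 2 F$
$\left(-2 + b{\left(-5 \right)}\right) \left(862 + 4265\right) = \left(-2 + \left(4 - -10\right)\right) \left(862 + 4265\right) = \left(-2 + \left(4 + 10\right)\right) 5127 = \left(-2 + 14\right) 5127 = 12 \cdot 5127 = 61524$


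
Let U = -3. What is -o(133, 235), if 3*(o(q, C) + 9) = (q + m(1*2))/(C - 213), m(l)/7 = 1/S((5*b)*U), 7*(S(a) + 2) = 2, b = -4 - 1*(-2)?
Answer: 5581/792 ≈ 7.0467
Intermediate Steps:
b = -2 (b = -4 + 2 = -2)
S(a) = -12/7 (S(a) = -2 + (1/7)*2 = -2 + 2/7 = -12/7)
m(l) = -49/12 (m(l) = 7/(-12/7) = 7*(-7/12) = -49/12)
o(q, C) = -9 + (-49/12 + q)/(3*(-213 + C)) (o(q, C) = -9 + ((q - 49/12)/(C - 213))/3 = -9 + ((-49/12 + q)/(-213 + C))/3 = -9 + (-49/12 + q)/(3*(-213 + C)))
-o(133, 235) = -(68963 - 324*235 + 12*133)/(36*(-213 + 235)) = -(68963 - 76140 + 1596)/(36*22) = -(-5581)/(36*22) = -1*(-5581/792) = 5581/792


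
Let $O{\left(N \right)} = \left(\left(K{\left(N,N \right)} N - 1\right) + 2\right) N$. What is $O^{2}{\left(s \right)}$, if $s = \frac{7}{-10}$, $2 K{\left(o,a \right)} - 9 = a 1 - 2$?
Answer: $\frac{2845969}{4000000} \approx 0.71149$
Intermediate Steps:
$K{\left(o,a \right)} = \frac{7}{2} + \frac{a}{2}$ ($K{\left(o,a \right)} = \frac{9}{2} + \frac{a 1 - 2}{2} = \frac{9}{2} + \frac{a - 2}{2} = \frac{9}{2} + \frac{-2 + a}{2} = \frac{9}{2} + \left(-1 + \frac{a}{2}\right) = \frac{7}{2} + \frac{a}{2}$)
$s = - \frac{7}{10}$ ($s = 7 \left(- \frac{1}{10}\right) = - \frac{7}{10} \approx -0.7$)
$O{\left(N \right)} = N \left(1 + N \left(\frac{7}{2} + \frac{N}{2}\right)\right)$ ($O{\left(N \right)} = \left(\left(\left(\frac{7}{2} + \frac{N}{2}\right) N - 1\right) + 2\right) N = \left(\left(N \left(\frac{7}{2} + \frac{N}{2}\right) - 1\right) + 2\right) N = \left(\left(-1 + N \left(\frac{7}{2} + \frac{N}{2}\right)\right) + 2\right) N = \left(1 + N \left(\frac{7}{2} + \frac{N}{2}\right)\right) N = N \left(1 + N \left(\frac{7}{2} + \frac{N}{2}\right)\right)$)
$O^{2}{\left(s \right)} = \left(\frac{1}{2} \left(- \frac{7}{10}\right) \left(2 - \frac{7 \left(7 - \frac{7}{10}\right)}{10}\right)\right)^{2} = \left(\frac{1}{2} \left(- \frac{7}{10}\right) \left(2 - \frac{441}{100}\right)\right)^{2} = \left(\frac{1}{2} \left(- \frac{7}{10}\right) \left(- \frac{241}{100}\right)\right)^{2} = \left(\frac{1687}{2000}\right)^{2} = \frac{2845969}{4000000}$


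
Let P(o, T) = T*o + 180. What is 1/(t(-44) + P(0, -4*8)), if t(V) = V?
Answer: 1/136 ≈ 0.0073529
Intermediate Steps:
P(o, T) = 180 + T*o
1/(t(-44) + P(0, -4*8)) = 1/(-44 + (180 - 4*8*0)) = 1/(-44 + (180 - 32*0)) = 1/(-44 + (180 + 0)) = 1/(-44 + 180) = 1/136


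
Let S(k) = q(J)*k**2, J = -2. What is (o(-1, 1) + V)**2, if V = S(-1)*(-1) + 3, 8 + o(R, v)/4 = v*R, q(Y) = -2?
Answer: 961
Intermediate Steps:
o(R, v) = -32 + 4*R*v (o(R, v) = -32 + 4*(v*R) = -32 + 4*(R*v) = -32 + 4*R*v)
S(k) = -2*k**2
V = 5 (V = -2*(-1)**2*(-1) + 3 = -2*1*(-1) + 3 = -2*(-1) + 3 = 2 + 3 = 5)
(o(-1, 1) + V)**2 = ((-32 + 4*(-1)*1) + 5)**2 = ((-32 - 4) + 5)**2 = (-36 + 5)**2 = (-31)**2 = 961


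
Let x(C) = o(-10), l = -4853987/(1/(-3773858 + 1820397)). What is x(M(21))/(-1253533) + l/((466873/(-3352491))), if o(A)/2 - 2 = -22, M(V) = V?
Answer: -39848019949329687320227001/585240712309 ≈ -6.8088e+13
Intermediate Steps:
l = 9482074299007 (l = -4853987/(1/(-1953461)) = -4853987/(-1/1953461) = -4853987*(-1953461) = 9482074299007)
o(A) = -40 (o(A) = 4 + 2*(-22) = 4 - 44 = -40)
x(C) = -40
x(M(21))/(-1253533) + l/((466873/(-3352491))) = -40/(-1253533) + 9482074299007/((466873/(-3352491))) = -40*(-1/1253533) + 9482074299007/((466873*(-1/3352491))) = 40/1253533 + 9482074299007/(-466873/3352491) = 40/1253533 + 9482074299007*(-3352491/466873) = 40/1253533 - 31788568748752276437/466873 = -39848019949329687320227001/585240712309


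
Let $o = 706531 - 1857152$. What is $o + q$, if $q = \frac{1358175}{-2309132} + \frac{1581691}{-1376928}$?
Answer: $- \frac{130657670703407951}{113553875232} \approx -1.1506 \cdot 10^{6}$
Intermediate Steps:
$q = - \frac{197230088879}{113553875232}$ ($q = 1358175 \left(- \frac{1}{2309132}\right) + 1581691 \left(- \frac{1}{1376928}\right) = - \frac{194025}{329876} - \frac{1581691}{1376928} = - \frac{197230088879}{113553875232} \approx -1.7369$)
$o = -1150621$
$o + q = -1150621 - \frac{197230088879}{113553875232} = - \frac{130657670703407951}{113553875232}$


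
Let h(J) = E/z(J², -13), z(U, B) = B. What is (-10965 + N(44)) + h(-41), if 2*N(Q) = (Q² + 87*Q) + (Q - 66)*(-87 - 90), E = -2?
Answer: -79766/13 ≈ -6135.8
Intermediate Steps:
h(J) = 2/13 (h(J) = -2/(-13) = -2*(-1/13) = 2/13)
N(Q) = 5841 + Q²/2 - 45*Q (N(Q) = ((Q² + 87*Q) + (Q - 66)*(-87 - 90))/2 = ((Q² + 87*Q) + (-66 + Q)*(-177))/2 = ((Q² + 87*Q) + (11682 - 177*Q))/2 = (11682 + Q² - 90*Q)/2 = 5841 + Q²/2 - 45*Q)
(-10965 + N(44)) + h(-41) = (-10965 + (5841 + (½)*44² - 45*44)) + 2/13 = (-10965 + (5841 + (½)*1936 - 1980)) + 2/13 = (-10965 + (5841 + 968 - 1980)) + 2/13 = (-10965 + 4829) + 2/13 = -6136 + 2/13 = -79766/13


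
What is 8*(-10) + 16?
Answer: -64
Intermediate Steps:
8*(-10) + 16 = -80 + 16 = -64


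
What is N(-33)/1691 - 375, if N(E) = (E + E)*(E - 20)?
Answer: -630627/1691 ≈ -372.93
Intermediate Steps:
N(E) = 2*E*(-20 + E) (N(E) = (2*E)*(-20 + E) = 2*E*(-20 + E))
N(-33)/1691 - 375 = (2*(-33)*(-20 - 33))/1691 - 375 = (2*(-33)*(-53))*(1/1691) - 375 = 3498*(1/1691) - 375 = 3498/1691 - 375 = -630627/1691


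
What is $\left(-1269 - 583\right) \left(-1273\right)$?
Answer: $2357596$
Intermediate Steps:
$\left(-1269 - 583\right) \left(-1273\right) = \left(-1852\right) \left(-1273\right) = 2357596$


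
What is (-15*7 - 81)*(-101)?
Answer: 18786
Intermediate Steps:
(-15*7 - 81)*(-101) = (-105 - 81)*(-101) = -186*(-101) = 18786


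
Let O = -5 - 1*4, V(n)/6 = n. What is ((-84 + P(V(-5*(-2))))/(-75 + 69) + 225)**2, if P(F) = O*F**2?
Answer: 31798321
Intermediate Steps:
V(n) = 6*n
O = -9 (O = -5 - 4 = -9)
P(F) = -9*F**2
((-84 + P(V(-5*(-2))))/(-75 + 69) + 225)**2 = ((-84 - 9*(6*(-5*(-2)))**2)/(-75 + 69) + 225)**2 = ((-84 - 9*(6*10)**2)/(-6) + 225)**2 = ((-84 - 9*60**2)*(-1/6) + 225)**2 = ((-84 - 9*3600)*(-1/6) + 225)**2 = ((-84 - 32400)*(-1/6) + 225)**2 = (-32484*(-1/6) + 225)**2 = (5414 + 225)**2 = 5639**2 = 31798321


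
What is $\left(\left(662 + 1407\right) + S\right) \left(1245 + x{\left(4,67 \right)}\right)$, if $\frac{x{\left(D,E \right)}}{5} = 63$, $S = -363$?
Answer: $2661360$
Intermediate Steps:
$x{\left(D,E \right)} = 315$ ($x{\left(D,E \right)} = 5 \cdot 63 = 315$)
$\left(\left(662 + 1407\right) + S\right) \left(1245 + x{\left(4,67 \right)}\right) = \left(\left(662 + 1407\right) - 363\right) \left(1245 + 315\right) = \left(2069 - 363\right) 1560 = 1706 \cdot 1560 = 2661360$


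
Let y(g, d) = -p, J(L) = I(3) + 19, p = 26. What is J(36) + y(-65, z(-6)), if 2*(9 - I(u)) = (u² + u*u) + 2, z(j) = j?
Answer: -8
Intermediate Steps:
I(u) = 8 - u² (I(u) = 9 - ((u² + u*u) + 2)/2 = 9 - ((u² + u²) + 2)/2 = 9 - (2*u² + 2)/2 = 9 - (2 + 2*u²)/2 = 9 + (-1 - u²) = 8 - u²)
J(L) = 18 (J(L) = (8 - 1*3²) + 19 = (8 - 1*9) + 19 = (8 - 9) + 19 = -1 + 19 = 18)
y(g, d) = -26 (y(g, d) = -1*26 = -26)
J(36) + y(-65, z(-6)) = 18 - 26 = -8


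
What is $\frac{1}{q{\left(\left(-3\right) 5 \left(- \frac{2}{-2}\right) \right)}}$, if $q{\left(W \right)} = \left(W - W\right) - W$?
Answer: $\frac{1}{15} \approx 0.066667$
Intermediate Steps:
$q{\left(W \right)} = - W$ ($q{\left(W \right)} = 0 - W = - W$)
$\frac{1}{q{\left(\left(-3\right) 5 \left(- \frac{2}{-2}\right) \right)}} = \frac{1}{\left(-1\right) \left(-3\right) 5 \left(- \frac{2}{-2}\right)} = \frac{1}{\left(-1\right) \left(- 15 \left(\left(-2\right) \left(- \frac{1}{2}\right)\right)\right)} = \frac{1}{\left(-1\right) \left(\left(-15\right) 1\right)} = \frac{1}{\left(-1\right) \left(-15\right)} = \frac{1}{15}$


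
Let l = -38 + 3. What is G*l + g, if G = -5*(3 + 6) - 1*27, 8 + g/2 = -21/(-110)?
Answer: 137741/55 ≈ 2504.4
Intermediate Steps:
g = -859/55 (g = -16 + 2*(-21/(-110)) = -16 + 2*(-21*(-1/110)) = -16 + 2*(21/110) = -16 + 21/55 = -859/55 ≈ -15.618)
G = -72 (G = -5*9 - 27 = -45 - 27 = -72)
l = -35
G*l + g = -72*(-35) - 859/55 = 2520 - 859/55 = 137741/55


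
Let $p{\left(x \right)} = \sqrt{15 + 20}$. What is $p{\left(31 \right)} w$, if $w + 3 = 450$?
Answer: $447 \sqrt{35} \approx 2644.5$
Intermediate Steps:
$p{\left(x \right)} = \sqrt{35}$
$w = 447$ ($w = -3 + 450 = 447$)
$p{\left(31 \right)} w = \sqrt{35} \cdot 447 = 447 \sqrt{35}$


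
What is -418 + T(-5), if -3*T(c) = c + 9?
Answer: -1258/3 ≈ -419.33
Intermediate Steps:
T(c) = -3 - c/3 (T(c) = -(c + 9)/3 = -(9 + c)/3 = -3 - c/3)
-418 + T(-5) = -418 + (-3 - ⅓*(-5)) = -418 + (-3 + 5/3) = -418 - 4/3 = -1258/3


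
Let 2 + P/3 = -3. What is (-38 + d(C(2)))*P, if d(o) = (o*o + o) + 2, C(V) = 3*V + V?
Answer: -540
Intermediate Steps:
P = -15 (P = -6 + 3*(-3) = -6 - 9 = -15)
C(V) = 4*V
d(o) = 2 + o + o**2 (d(o) = (o**2 + o) + 2 = (o + o**2) + 2 = 2 + o + o**2)
(-38 + d(C(2)))*P = (-38 + (2 + 4*2 + (4*2)**2))*(-15) = (-38 + (2 + 8 + 8**2))*(-15) = (-38 + (2 + 8 + 64))*(-15) = (-38 + 74)*(-15) = 36*(-15) = -540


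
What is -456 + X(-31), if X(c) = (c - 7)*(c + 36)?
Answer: -646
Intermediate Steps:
X(c) = (-7 + c)*(36 + c)
-456 + X(-31) = -456 + (-252 + (-31)² + 29*(-31)) = -456 + (-252 + 961 - 899) = -456 - 190 = -646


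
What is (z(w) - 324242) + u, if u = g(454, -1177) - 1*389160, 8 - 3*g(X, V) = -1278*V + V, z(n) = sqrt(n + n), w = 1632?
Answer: -1214409 + 8*sqrt(51) ≈ -1.2144e+6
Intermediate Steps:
z(n) = sqrt(2)*sqrt(n) (z(n) = sqrt(2*n) = sqrt(2)*sqrt(n))
g(X, V) = 8/3 + 1277*V/3 (g(X, V) = 8/3 - (-1278*V + V)/3 = 8/3 - (-1277)*V/3 = 8/3 + 1277*V/3)
u = -890167 (u = (8/3 + (1277/3)*(-1177)) - 1*389160 = (8/3 - 1503029/3) - 389160 = -501007 - 389160 = -890167)
(z(w) - 324242) + u = (sqrt(2)*sqrt(1632) - 324242) - 890167 = (sqrt(2)*(4*sqrt(102)) - 324242) - 890167 = (8*sqrt(51) - 324242) - 890167 = (-324242 + 8*sqrt(51)) - 890167 = -1214409 + 8*sqrt(51)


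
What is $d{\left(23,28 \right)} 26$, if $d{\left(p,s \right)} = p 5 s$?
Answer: $83720$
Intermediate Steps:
$d{\left(p,s \right)} = 5 p s$
$d{\left(23,28 \right)} 26 = 5 \cdot 23 \cdot 28 \cdot 26 = 3220 \cdot 26 = 83720$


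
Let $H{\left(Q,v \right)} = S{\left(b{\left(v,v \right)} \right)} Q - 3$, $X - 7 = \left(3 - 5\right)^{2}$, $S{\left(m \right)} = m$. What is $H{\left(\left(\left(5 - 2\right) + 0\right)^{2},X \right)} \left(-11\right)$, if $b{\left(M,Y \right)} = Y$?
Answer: $-1056$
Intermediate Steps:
$X = 11$ ($X = 7 + \left(3 - 5\right)^{2} = 7 + \left(-2\right)^{2} = 7 + 4 = 11$)
$H{\left(Q,v \right)} = -3 + Q v$ ($H{\left(Q,v \right)} = v Q - 3 = Q v - 3 = -3 + Q v$)
$H{\left(\left(\left(5 - 2\right) + 0\right)^{2},X \right)} \left(-11\right) = \left(-3 + \left(\left(5 - 2\right) + 0\right)^{2} \cdot 11\right) \left(-11\right) = \left(-3 + \left(3 + 0\right)^{2} \cdot 11\right) \left(-11\right) = \left(-3 + 3^{2} \cdot 11\right) \left(-11\right) = \left(-3 + 9 \cdot 11\right) \left(-11\right) = \left(-3 + 99\right) \left(-11\right) = 96 \left(-11\right) = -1056$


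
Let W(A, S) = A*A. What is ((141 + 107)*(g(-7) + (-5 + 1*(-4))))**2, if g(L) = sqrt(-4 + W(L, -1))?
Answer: 7749504 - 3321216*sqrt(5) ≈ 3.2304e+5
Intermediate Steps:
W(A, S) = A**2
g(L) = sqrt(-4 + L**2)
((141 + 107)*(g(-7) + (-5 + 1*(-4))))**2 = ((141 + 107)*(sqrt(-4 + (-7)**2) + (-5 + 1*(-4))))**2 = (248*(sqrt(-4 + 49) + (-5 - 4)))**2 = (248*(sqrt(45) - 9))**2 = (248*(3*sqrt(5) - 9))**2 = (248*(-9 + 3*sqrt(5)))**2 = (-2232 + 744*sqrt(5))**2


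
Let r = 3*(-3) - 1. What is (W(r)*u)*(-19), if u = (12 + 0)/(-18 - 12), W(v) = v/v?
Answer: 38/5 ≈ 7.6000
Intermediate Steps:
r = -10 (r = -9 - 1 = -10)
W(v) = 1
u = -2/5 (u = 12/(-30) = 12*(-1/30) = -2/5 ≈ -0.40000)
(W(r)*u)*(-19) = (1*(-2/5))*(-19) = -2/5*(-19) = 38/5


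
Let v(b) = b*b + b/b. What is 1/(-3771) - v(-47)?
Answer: -8333911/3771 ≈ -2210.0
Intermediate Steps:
v(b) = 1 + b**2 (v(b) = b**2 + 1 = 1 + b**2)
1/(-3771) - v(-47) = 1/(-3771) - (1 + (-47)**2) = -1/3771 - (1 + 2209) = -1/3771 - 1*2210 = -1/3771 - 2210 = -8333911/3771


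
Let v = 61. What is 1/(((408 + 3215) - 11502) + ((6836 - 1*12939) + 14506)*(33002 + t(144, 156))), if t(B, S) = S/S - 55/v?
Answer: 61/16915833965 ≈ 3.6061e-9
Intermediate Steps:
t(B, S) = 6/61 (t(B, S) = S/S - 55/61 = 1 - 55*1/61 = 1 - 55/61 = 6/61)
1/(((408 + 3215) - 11502) + ((6836 - 1*12939) + 14506)*(33002 + t(144, 156))) = 1/(((408 + 3215) - 11502) + ((6836 - 1*12939) + 14506)*(33002 + 6/61)) = 1/((3623 - 11502) + ((6836 - 12939) + 14506)*(2013128/61)) = 1/(-7879 + (-6103 + 14506)*(2013128/61)) = 1/(-7879 + 8403*(2013128/61)) = 1/(-7879 + 16916314584/61) = 1/(16915833965/61) = 61/16915833965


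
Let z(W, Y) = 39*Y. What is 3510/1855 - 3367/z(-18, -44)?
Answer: 188753/48972 ≈ 3.8543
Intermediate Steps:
3510/1855 - 3367/z(-18, -44) = 3510/1855 - 3367/(39*(-44)) = 3510*(1/1855) - 3367/(-1716) = 702/371 - 3367*(-1/1716) = 702/371 + 259/132 = 188753/48972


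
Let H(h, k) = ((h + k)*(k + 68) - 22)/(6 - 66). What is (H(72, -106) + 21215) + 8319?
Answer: 177077/6 ≈ 29513.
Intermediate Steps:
H(h, k) = 11/30 - (68 + k)*(h + k)/60 (H(h, k) = ((h + k)*(68 + k) - 22)/(-60) = ((68 + k)*(h + k) - 22)*(-1/60) = (-22 + (68 + k)*(h + k))*(-1/60) = 11/30 - (68 + k)*(h + k)/60)
(H(72, -106) + 21215) + 8319 = ((11/30 - 17/15*72 - 17/15*(-106) - 1/60*(-106)² - 1/60*72*(-106)) + 21215) + 8319 = ((11/30 - 408/5 + 1802/15 - 1/60*11236 + 636/5) + 21215) + 8319 = ((11/30 - 408/5 + 1802/15 - 2809/15 + 636/5) + 21215) + 8319 = (-127/6 + 21215) + 8319 = 127163/6 + 8319 = 177077/6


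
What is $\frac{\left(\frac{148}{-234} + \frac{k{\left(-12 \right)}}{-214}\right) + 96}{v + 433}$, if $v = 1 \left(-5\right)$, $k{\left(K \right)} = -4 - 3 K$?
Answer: $\frac{596017}{2679066} \approx 0.22247$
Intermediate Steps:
$v = -5$
$\frac{\left(\frac{148}{-234} + \frac{k{\left(-12 \right)}}{-214}\right) + 96}{v + 433} = \frac{\left(\frac{148}{-234} + \frac{-4 - -36}{-214}\right) + 96}{-5 + 433} = \frac{\left(148 \left(- \frac{1}{234}\right) + \left(-4 + 36\right) \left(- \frac{1}{214}\right)\right) + 96}{428} = \left(\left(- \frac{74}{117} + 32 \left(- \frac{1}{214}\right)\right) + 96\right) \frac{1}{428} = \left(\left(- \frac{74}{117} - \frac{16}{107}\right) + 96\right) \frac{1}{428} = \left(- \frac{9790}{12519} + 96\right) \frac{1}{428} = \frac{1192034}{12519} \cdot \frac{1}{428} = \frac{596017}{2679066}$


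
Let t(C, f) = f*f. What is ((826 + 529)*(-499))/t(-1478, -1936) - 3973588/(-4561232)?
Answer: 738083442363/1068495963392 ≈ 0.69077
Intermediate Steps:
t(C, f) = f²
((826 + 529)*(-499))/t(-1478, -1936) - 3973588/(-4561232) = ((826 + 529)*(-499))/((-1936)²) - 3973588/(-4561232) = (1355*(-499))/3748096 - 3973588*(-1/4561232) = -676145*1/3748096 + 993397/1140308 = -676145/3748096 + 993397/1140308 = 738083442363/1068495963392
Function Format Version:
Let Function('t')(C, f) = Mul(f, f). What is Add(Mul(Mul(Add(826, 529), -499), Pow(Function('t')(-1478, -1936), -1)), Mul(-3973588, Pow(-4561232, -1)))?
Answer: Rational(738083442363, 1068495963392) ≈ 0.69077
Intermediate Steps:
Function('t')(C, f) = Pow(f, 2)
Add(Mul(Mul(Add(826, 529), -499), Pow(Function('t')(-1478, -1936), -1)), Mul(-3973588, Pow(-4561232, -1))) = Add(Mul(Mul(Add(826, 529), -499), Pow(Pow(-1936, 2), -1)), Mul(-3973588, Pow(-4561232, -1))) = Add(Mul(Mul(1355, -499), Pow(3748096, -1)), Mul(-3973588, Rational(-1, 4561232))) = Add(Mul(-676145, Rational(1, 3748096)), Rational(993397, 1140308)) = Add(Rational(-676145, 3748096), Rational(993397, 1140308)) = Rational(738083442363, 1068495963392)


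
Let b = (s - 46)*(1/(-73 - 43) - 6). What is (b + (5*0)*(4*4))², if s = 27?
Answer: 175377049/13456 ≈ 13033.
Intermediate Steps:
b = 13243/116 (b = (27 - 46)*(1/(-73 - 43) - 6) = -19*(1/(-116) - 6) = -19*(-1/116 - 6) = -19*(-697/116) = 13243/116 ≈ 114.16)
(b + (5*0)*(4*4))² = (13243/116 + (5*0)*(4*4))² = (13243/116 + 0*16)² = (13243/116 + 0)² = (13243/116)² = 175377049/13456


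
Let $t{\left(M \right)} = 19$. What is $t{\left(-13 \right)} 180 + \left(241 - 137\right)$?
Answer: $3524$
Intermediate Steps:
$t{\left(-13 \right)} 180 + \left(241 - 137\right) = 19 \cdot 180 + \left(241 - 137\right) = 3420 + \left(241 - 137\right) = 3420 + 104 = 3524$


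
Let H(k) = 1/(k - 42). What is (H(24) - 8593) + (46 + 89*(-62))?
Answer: -253171/18 ≈ -14065.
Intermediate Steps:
H(k) = 1/(-42 + k)
(H(24) - 8593) + (46 + 89*(-62)) = (1/(-42 + 24) - 8593) + (46 + 89*(-62)) = (1/(-18) - 8593) + (46 - 5518) = (-1/18 - 8593) - 5472 = -154675/18 - 5472 = -253171/18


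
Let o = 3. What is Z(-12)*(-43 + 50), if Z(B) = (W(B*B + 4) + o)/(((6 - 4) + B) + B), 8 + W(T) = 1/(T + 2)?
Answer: 5243/3300 ≈ 1.5888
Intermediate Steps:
W(T) = -8 + 1/(2 + T) (W(T) = -8 + 1/(T + 2) = -8 + 1/(2 + T))
Z(B) = (3 + (-47 - 8*B²)/(6 + B²))/(2 + 2*B) (Z(B) = ((-15 - 8*(B*B + 4))/(2 + (B*B + 4)) + 3)/(((6 - 4) + B) + B) = ((-15 - 8*(B² + 4))/(2 + (B² + 4)) + 3)/((2 + B) + B) = ((-15 - 8*(4 + B²))/(2 + (4 + B²)) + 3)/(2 + 2*B) = ((-15 + (-32 - 8*B²))/(6 + B²) + 3)/(2 + 2*B) = ((-47 - 8*B²)/(6 + B²) + 3)/(2 + 2*B) = (3 + (-47 - 8*B²)/(6 + B²))/(2 + 2*B))
Z(-12)*(-43 + 50) = ((-29 - 5*(-12)²)/(2*(1 - 12)*(6 + (-12)²)))*(-43 + 50) = ((½)*(-29 - 5*144)/(-11*(6 + 144)))*7 = ((½)*(-1/11)*(-29 - 720)/150)*7 = ((½)*(-1/11)*(1/150)*(-749))*7 = (749/3300)*7 = 5243/3300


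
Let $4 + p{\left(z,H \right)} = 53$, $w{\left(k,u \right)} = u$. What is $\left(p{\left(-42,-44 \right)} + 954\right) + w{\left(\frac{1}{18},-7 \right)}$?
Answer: $996$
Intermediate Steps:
$p{\left(z,H \right)} = 49$ ($p{\left(z,H \right)} = -4 + 53 = 49$)
$\left(p{\left(-42,-44 \right)} + 954\right) + w{\left(\frac{1}{18},-7 \right)} = \left(49 + 954\right) - 7 = 1003 - 7 = 996$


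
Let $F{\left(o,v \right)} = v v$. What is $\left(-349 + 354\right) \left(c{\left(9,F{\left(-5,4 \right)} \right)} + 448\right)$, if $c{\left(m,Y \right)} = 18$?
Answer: $2330$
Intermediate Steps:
$F{\left(o,v \right)} = v^{2}$
$\left(-349 + 354\right) \left(c{\left(9,F{\left(-5,4 \right)} \right)} + 448\right) = \left(-349 + 354\right) \left(18 + 448\right) = 5 \cdot 466 = 2330$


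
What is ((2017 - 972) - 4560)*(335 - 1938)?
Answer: 5634545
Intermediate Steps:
((2017 - 972) - 4560)*(335 - 1938) = (1045 - 4560)*(-1603) = -3515*(-1603) = 5634545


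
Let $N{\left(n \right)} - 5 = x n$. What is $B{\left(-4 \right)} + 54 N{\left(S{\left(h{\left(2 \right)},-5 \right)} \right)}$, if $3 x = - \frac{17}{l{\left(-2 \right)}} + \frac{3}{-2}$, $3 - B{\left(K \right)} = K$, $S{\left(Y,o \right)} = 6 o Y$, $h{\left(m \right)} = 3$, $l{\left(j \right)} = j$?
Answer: $-11063$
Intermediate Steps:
$S{\left(Y,o \right)} = 6 Y o$
$B{\left(K \right)} = 3 - K$
$x = \frac{7}{3}$ ($x = \frac{- \frac{17}{-2} + \frac{3}{-2}}{3} = \frac{\left(-17\right) \left(- \frac{1}{2}\right) + 3 \left(- \frac{1}{2}\right)}{3} = \frac{\frac{17}{2} - \frac{3}{2}}{3} = \frac{1}{3} \cdot 7 = \frac{7}{3} \approx 2.3333$)
$N{\left(n \right)} = 5 + \frac{7 n}{3}$
$B{\left(-4 \right)} + 54 N{\left(S{\left(h{\left(2 \right)},-5 \right)} \right)} = \left(3 - -4\right) + 54 \left(5 + \frac{7 \cdot 6 \cdot 3 \left(-5\right)}{3}\right) = \left(3 + 4\right) + 54 \left(5 + \frac{7}{3} \left(-90\right)\right) = 7 + 54 \left(5 - 210\right) = 7 + 54 \left(-205\right) = 7 - 11070 = -11063$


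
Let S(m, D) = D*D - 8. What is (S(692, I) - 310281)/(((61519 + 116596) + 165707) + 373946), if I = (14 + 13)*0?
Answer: -310289/717768 ≈ -0.43230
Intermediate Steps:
I = 0 (I = 27*0 = 0)
S(m, D) = -8 + D² (S(m, D) = D² - 8 = -8 + D²)
(S(692, I) - 310281)/(((61519 + 116596) + 165707) + 373946) = ((-8 + 0²) - 310281)/(((61519 + 116596) + 165707) + 373946) = ((-8 + 0) - 310281)/((178115 + 165707) + 373946) = (-8 - 310281)/(343822 + 373946) = -310289/717768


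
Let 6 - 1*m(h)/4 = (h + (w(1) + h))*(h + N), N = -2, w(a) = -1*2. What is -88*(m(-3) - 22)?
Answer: 13904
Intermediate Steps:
w(a) = -2
m(h) = 24 - 4*(-2 + h)*(-2 + 2*h) (m(h) = 24 - 4*(h + (-2 + h))*(h - 2) = 24 - 4*(-2 + 2*h)*(-2 + h) = 24 - 4*(-2 + h)*(-2 + 2*h))
-88*(m(-3) - 22) = -88*((8 - 8*(-3)² + 24*(-3)) - 22) = -88*((8 - 8*9 - 72) - 22) = -88*((8 - 72 - 72) - 22) = -88*(-136 - 22) = -88*(-158) = 13904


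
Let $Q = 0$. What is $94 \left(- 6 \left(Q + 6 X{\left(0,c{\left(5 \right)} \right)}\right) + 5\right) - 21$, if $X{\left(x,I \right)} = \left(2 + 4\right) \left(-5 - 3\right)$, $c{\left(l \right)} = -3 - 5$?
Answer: $162881$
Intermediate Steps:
$c{\left(l \right)} = -8$ ($c{\left(l \right)} = -3 - 5 = -8$)
$X{\left(x,I \right)} = -48$ ($X{\left(x,I \right)} = 6 \left(-8\right) = -48$)
$94 \left(- 6 \left(Q + 6 X{\left(0,c{\left(5 \right)} \right)}\right) + 5\right) - 21 = 94 \left(- 6 \left(0 + 6 \left(-48\right)\right) + 5\right) - 21 = 94 \left(- 6 \left(0 - 288\right) + 5\right) - 21 = 94 \left(\left(-6\right) \left(-288\right) + 5\right) - 21 = 94 \left(1728 + 5\right) - 21 = 94 \cdot 1733 - 21 = 162902 - 21 = 162881$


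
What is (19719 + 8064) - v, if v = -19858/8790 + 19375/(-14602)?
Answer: 1783226109953/64175790 ≈ 27787.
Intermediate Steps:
v = -230136383/64175790 (v = -19858*1/8790 + 19375*(-1/14602) = -9929/4395 - 19375/14602 = -230136383/64175790 ≈ -3.5860)
(19719 + 8064) - v = (19719 + 8064) - 1*(-230136383/64175790) = 27783 + 230136383/64175790 = 1783226109953/64175790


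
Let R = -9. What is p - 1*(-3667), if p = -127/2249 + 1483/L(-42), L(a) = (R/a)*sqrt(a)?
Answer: 8246956/2249 - 1483*I*sqrt(42)/9 ≈ 3666.9 - 1067.9*I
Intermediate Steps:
L(a) = -9/sqrt(a) (L(a) = (-9/a)*sqrt(a) = -9/sqrt(a))
p = -127/2249 - 1483*I*sqrt(42)/9 (p = -127/2249 + 1483/((-(-3)*I*sqrt(42)/14)) = -127*1/2249 + 1483/((-(-3)*I*sqrt(42)/14)) = -127/2249 + 1483/((3*I*sqrt(42)/14)) = -127/2249 + 1483*(-I*sqrt(42)/9) = -127/2249 - 1483*I*sqrt(42)/9 ≈ -0.05647 - 1067.9*I)
p - 1*(-3667) = (-127/2249 - 1483*I*sqrt(42)/9) - 1*(-3667) = (-127/2249 - 1483*I*sqrt(42)/9) + 3667 = 8246956/2249 - 1483*I*sqrt(42)/9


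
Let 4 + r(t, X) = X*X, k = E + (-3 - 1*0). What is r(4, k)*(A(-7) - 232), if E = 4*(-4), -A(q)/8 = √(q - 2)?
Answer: -82824 - 8568*I ≈ -82824.0 - 8568.0*I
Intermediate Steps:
A(q) = -8*√(-2 + q) (A(q) = -8*√(q - 2) = -8*√(-2 + q))
E = -16
k = -19 (k = -16 + (-3 - 1*0) = -16 + (-3 + 0) = -16 - 3 = -19)
r(t, X) = -4 + X² (r(t, X) = -4 + X*X = -4 + X²)
r(4, k)*(A(-7) - 232) = (-4 + (-19)²)*(-8*√(-2 - 7) - 232) = (-4 + 361)*(-24*I - 232) = 357*(-24*I - 232) = 357*(-232 - 24*I) = -82824 - 8568*I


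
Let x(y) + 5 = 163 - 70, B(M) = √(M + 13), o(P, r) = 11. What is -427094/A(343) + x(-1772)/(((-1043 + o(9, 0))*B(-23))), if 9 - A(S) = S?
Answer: 213547/167 + 11*I*√10/1290 ≈ 1278.7 + 0.026965*I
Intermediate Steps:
A(S) = 9 - S
B(M) = √(13 + M)
x(y) = 88 (x(y) = -5 + (163 - 70) = -5 + 93 = 88)
-427094/A(343) + x(-1772)/(((-1043 + o(9, 0))*B(-23))) = -427094/(9 - 1*343) + 88/(((-1043 + 11)*√(13 - 23))) = -427094/(9 - 343) + 88/((-1032*I*√10)) = -427094/(-334) + 88/((-1032*I*√10)) = -427094*(-1/334) + 88/((-1032*I*√10)) = 213547/167 + 88*(I*√10/10320) = 213547/167 + 11*I*√10/1290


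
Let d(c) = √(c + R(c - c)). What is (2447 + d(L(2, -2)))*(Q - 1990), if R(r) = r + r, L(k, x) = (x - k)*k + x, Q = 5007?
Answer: 7382599 + 3017*I*√10 ≈ 7.3826e+6 + 9540.6*I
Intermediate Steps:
L(k, x) = x + k*(x - k) (L(k, x) = k*(x - k) + x = x + k*(x - k))
R(r) = 2*r
d(c) = √c (d(c) = √(c + 2*(c - c)) = √(c + 2*0) = √(c + 0) = √c)
(2447 + d(L(2, -2)))*(Q - 1990) = (2447 + √(-2 - 1*2² + 2*(-2)))*(5007 - 1990) = (2447 + √(-2 - 1*4 - 4))*3017 = (2447 + √(-2 - 4 - 4))*3017 = (2447 + √(-10))*3017 = (2447 + I*√10)*3017 = 7382599 + 3017*I*√10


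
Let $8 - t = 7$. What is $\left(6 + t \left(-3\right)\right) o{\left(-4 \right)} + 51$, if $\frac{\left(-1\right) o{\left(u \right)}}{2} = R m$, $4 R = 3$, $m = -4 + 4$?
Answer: $51$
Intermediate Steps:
$t = 1$ ($t = 8 - 7 = 1$)
$m = 0$
$R = \frac{3}{4}$ ($R = \frac{1}{4} \cdot 3 = \frac{3}{4} \approx 0.75$)
$o{\left(u \right)} = 0$ ($o{\left(u \right)} = - 2 \cdot \frac{3}{4} \cdot 0 = \left(-2\right) 0 = 0$)
$\left(6 + t \left(-3\right)\right) o{\left(-4 \right)} + 51 = \left(6 + 1 \left(-3\right)\right) 0 + 51 = \left(6 - 3\right) 0 + 51 = 3 \cdot 0 + 51 = 0 + 51 = 51$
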